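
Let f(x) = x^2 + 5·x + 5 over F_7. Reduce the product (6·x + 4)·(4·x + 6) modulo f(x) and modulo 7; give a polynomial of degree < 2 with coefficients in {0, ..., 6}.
Multiply as integer polynomials: a · b = 24·x^2 + 52·x + 24. Reducing coefficients mod 7: a · b ≡ 3·x^2 + 3·x + 3. Now divide by f(x) = x^2 + 5·x + 5 in F_7[x], eliminating the leading term at each step:
  leading term 3·x^2: subtract (3)·f(x) = 3·x^2 + x + 1, leaving 2·x + 2 (coefficients mod 7)
The degree is now < 2, so this is the remainder. Hence a · b ≡ 2·x + 2 in F_7[x]/(f).

Final answer: a · b ≡ 2·x + 2 (mod f(x))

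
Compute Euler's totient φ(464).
φ is multiplicative, with φ(p^e) = p^e − p^(e−1). Factorise 464 = 2^4 · 29. Then
  φ(464) = (2^4 − 2^3) · (29 − 1) = 8 · 28 = 224.

Final answer: φ(464) = 224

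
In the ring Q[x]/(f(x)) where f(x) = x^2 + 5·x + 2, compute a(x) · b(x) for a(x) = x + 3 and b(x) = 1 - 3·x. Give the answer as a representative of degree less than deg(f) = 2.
First multiply in Q[x] without reducing: a · b = -3·x^2 - 8·x + 3. Now divide by f(x) = x^2 + 5·x + 2, eliminating the leading term at each step:
  leading term -3·x^2: subtract (-3)·f(x) = -3·x^2 - 15·x - 6, leaving 7·x + 9
The degree is now < 2, so this is the remainder. Hence a · b ≡ 7·x + 9 in Q[x]/(f).

Final answer: a · b ≡ 7·x + 9 (mod f(x))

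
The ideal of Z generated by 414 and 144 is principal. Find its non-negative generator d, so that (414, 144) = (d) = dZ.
In the PID Z, (a, b) is generated by gcd(a, b). Compute gcd(414, 144) with the extended Euclidean algorithm, tracking rows (r, s, t) with s·414 + t·144 = r:
  row A: (414, 1, 0)   [1·414 + 0·144 = 414]
  row B: (144, 0, 1)   [0·414 + 1·144 = 144]
  414 = 2·144 + 126   → row C = row A − 2·row B = (126, 1, −2)   [check: 1·414 − 2·144 = 126]
  144 = 1·126 + 18   → row D = row B − 1·row C = (18, −1, 3)   [check: −1·414 + 3·144 = 18]
  126 = 7·18 + 0   → remainder 0, stop. gcd = 18 (last nonzero row D).
So gcd(414, 144) = 18, with Bézout identity −1·414 + 3·144 = 18. Containment (⊇): the Bézout identity exhibits 18 as an element of (414, 144), giving (18) ⊆ (414, 144). Containment (⊆): since 18 | 414 and 18 | 144 (414 = 18·23, 144 = 18·8), every Z-linear combination of 414 and 144 is divisible by 18, so (414, 144) ⊆ (18). Therefore (414, 144) = (18), d = 18.

Final answer: (414, 144) = (18); d = 18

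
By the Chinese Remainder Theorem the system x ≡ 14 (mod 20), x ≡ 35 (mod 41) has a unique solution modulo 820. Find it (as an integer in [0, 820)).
The moduli 20, 41 are pairwise coprime, so by the CRT there is a unique solution mod 20·41 = 820.
Solve by successive substitution. Start with x ≡ 14 (mod 20).
  Combine with x ≡ 35 (mod 41): write x = 14 + 20·t and require 14 + 20·t ≡ 35 (mod 41), i.e. 20·t ≡ 35 − 14 ≡ 21 (mod 41). Since 20^(−1) ≡ 39 (mod 41), t ≡ 39·21 ≡ 40 (mod 41). So x ≡ 14 + 20·40 = 814 (mod 820).
Unique solution in [0, 820): x = 814.

Final answer: x ≡ 814 (mod 820); the representative in [0, 820) is 814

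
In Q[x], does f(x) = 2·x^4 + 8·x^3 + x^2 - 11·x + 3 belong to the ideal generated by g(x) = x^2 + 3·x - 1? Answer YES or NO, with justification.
In Q[x] the ideal (g) consists of all multiples of g, so f ∈ (g) iff g | f, i.e. iff the remainder of f on division by g is 0. Divide f by g (g is monic, so eliminate the leading term of the running remainder at each step):
  leading term 2·x^4: subtract (2·x^2)·g(x) = 2·x^4 + 6·x^3 - 2·x^2, leaving 2·x^3 + 3·x^2 - 11·x + 3
  leading term 2·x^3: subtract (2·x)·g(x) = 2·x^3 + 6·x^2 - 2·x, leaving -3·x^2 - 9·x + 3
  leading term -3·x^2: subtract (-3)·g(x) = -3·x^2 - 9·x + 3, leaving 0
The remainder is 0, so f(x) = g(x) · h(x) with h(x) = 2·x^2 + 2·x - 3. Hence g | f, i.e. f ∈ (g).

Final answer: YES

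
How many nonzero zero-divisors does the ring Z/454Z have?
In Z/454Z each nonzero element is either a unit (gcd with 454 is 1) or a zero-divisor (gcd > 1). The number of units is φ(454): factorise 454 = 2 · 227, so φ(454) = (2 − 1) · (227 − 1) = 1 · 226 = 226. The nonzero elements number 454 − 1 = 453. Hence the nonzero zero-divisors number 453 − 226 = 227.

Final answer: Z/454Z has 227 nonzero zero-divisors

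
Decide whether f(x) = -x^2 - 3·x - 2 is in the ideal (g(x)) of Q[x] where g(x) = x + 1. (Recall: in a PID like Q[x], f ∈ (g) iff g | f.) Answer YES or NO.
In Q[x] the ideal (g) consists of all multiples of g, so f ∈ (g) iff g | f, i.e. iff the remainder of f on division by g is 0. Divide f by g (g is monic, so eliminate the leading term of the running remainder at each step):
  leading term -x^2: subtract (-x)·g(x) = -x^2 - x, leaving -2·x - 2
  leading term -2·x: subtract (-2)·g(x) = -2·x - 2, leaving 0
The remainder is 0, so f(x) = g(x) · h(x) with h(x) = -x - 2. Hence g | f, i.e. f ∈ (g).

Final answer: YES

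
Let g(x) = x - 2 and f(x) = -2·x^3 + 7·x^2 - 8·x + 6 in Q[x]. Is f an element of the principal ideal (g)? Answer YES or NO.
In Q[x] the ideal (g) consists of all multiples of g, so f ∈ (g) iff g | f, i.e. iff the remainder of f on division by g is 0. Divide f by g (g is monic, so eliminate the leading term of the running remainder at each step):
  leading term -2·x^3: subtract (-2·x^2)·g(x) = -2·x^3 + 4·x^2, leaving 3·x^2 - 8·x + 6
  leading term 3·x^2: subtract (3·x)·g(x) = 3·x^2 - 6·x, leaving 6 - 2·x
  leading term -2·x: subtract (-2)·g(x) = 4 - 2·x, leaving 2
The remainder r(x) = 2 ≠ 0 (and deg r < deg g), so g ∤ f, i.e. f ∉ (g).

Final answer: NO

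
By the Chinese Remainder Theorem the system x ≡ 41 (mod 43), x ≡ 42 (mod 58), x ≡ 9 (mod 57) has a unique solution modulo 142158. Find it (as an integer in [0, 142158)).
The moduli 43, 58, 57 are pairwise coprime, so by the CRT there is a unique solution mod 43·58·57 = 142158.
Solve by successive substitution. Start with x ≡ 41 (mod 43).
  Combine with x ≡ 42 (mod 58): write x = 41 + 43·t and require 41 + 43·t ≡ 42 (mod 58), i.e. 43·t ≡ 42 − 41 ≡ 1 (mod 58). Since 43^(−1) ≡ 27 (mod 58), t ≡ 27·1 ≡ 27 (mod 58). So x ≡ 41 + 43·27 = 1202 (mod 2494).
  Combine with x ≡ 9 (mod 57): write x = 1202 + 2494·t and require 1202 + 2494·t ≡ 9 (mod 57), i.e. 2494·t ≡ 9 − 1202 ≡ 4 (mod 57). Since 2494^(−1) ≡ 4 (mod 57) (2494 ≡ 43 (mod 57)), t ≡ 4·4 ≡ 16 (mod 57). So x ≡ 1202 + 2494·16 = 41106 (mod 142158).
Unique solution in [0, 142158): x = 41106.

Final answer: x ≡ 41106 (mod 142158); the representative in [0, 142158) is 41106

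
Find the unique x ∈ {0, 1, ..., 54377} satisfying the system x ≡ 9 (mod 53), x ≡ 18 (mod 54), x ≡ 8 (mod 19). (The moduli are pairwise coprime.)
The moduli 53, 54, 19 are pairwise coprime, so by the CRT there is a unique solution mod 53·54·19 = 54378.
Solve by successive substitution. Start with x ≡ 9 (mod 53).
  Combine with x ≡ 18 (mod 54): write x = 9 + 53·t and require 9 + 53·t ≡ 18 (mod 54), i.e. 53·t ≡ 18 − 9 ≡ 9 (mod 54). Since 53^(−1) ≡ 53 (mod 54), t ≡ 53·9 ≡ 45 (mod 54). So x ≡ 9 + 53·45 = 2394 (mod 2862).
  Combine with x ≡ 8 (mod 19): write x = 2394 + 2862·t and require 2394 + 2862·t ≡ 8 (mod 19), i.e. 2862·t ≡ 8 − 2394 ≡ 8 (mod 19). Since 2862^(−1) ≡ 8 (mod 19) (2862 ≡ 12 (mod 19)), t ≡ 8·8 ≡ 7 (mod 19). So x ≡ 2394 + 2862·7 = 22428 (mod 54378).
Unique solution in [0, 54378): x = 22428.

Final answer: x ≡ 22428 (mod 54378); the representative in [0, 54378) is 22428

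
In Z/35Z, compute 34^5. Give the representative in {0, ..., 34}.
34

Use repeated squaring. Binary(5) = 101. Walk through the bits of the exponent 5 left-to-right: at each bit after the leading one, square the running value, then multiply by 34 if the bit is 1 (always reducing mod 35):
  bit 1 = 1 (leading): start with 34.
  bit 2 = 0: square 34^2 = 1156 ≡ 1 (mod 35).
  bit 3 = 1: square 1^2 = 1; bit is 1, so multiply 1·34 = 34 (mod 35).
Final value: 34^5 ≡ 34 (mod 35).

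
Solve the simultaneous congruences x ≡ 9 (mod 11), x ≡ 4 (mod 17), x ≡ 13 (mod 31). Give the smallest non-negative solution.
x ≡ 4849 (mod 5797); the representative in [0, 5797) is 4849

The moduli 11, 17, 31 are pairwise coprime, so by the CRT there is a unique solution mod 11·17·31 = 5797.
Solve by successive substitution. Start with x ≡ 9 (mod 11).
  Combine with x ≡ 4 (mod 17): write x = 9 + 11·t and require 9 + 11·t ≡ 4 (mod 17), i.e. 11·t ≡ 4 − 9 ≡ 12 (mod 17). Since 11^(−1) ≡ 14 (mod 17), t ≡ 14·12 ≡ 15 (mod 17). So x ≡ 9 + 11·15 = 174 (mod 187).
  Combine with x ≡ 13 (mod 31): write x = 174 + 187·t and require 174 + 187·t ≡ 13 (mod 31), i.e. 187·t ≡ 13 − 174 ≡ 25 (mod 31). Since 187^(−1) ≡ 1 (mod 31) (187 ≡ 1 (mod 31)), t ≡ 1·25 ≡ 25 (mod 31). So x ≡ 174 + 187·25 = 4849 (mod 5797).
Unique solution in [0, 5797): x = 4849.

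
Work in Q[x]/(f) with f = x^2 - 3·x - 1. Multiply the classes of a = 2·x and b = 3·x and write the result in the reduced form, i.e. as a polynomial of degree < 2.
a · b ≡ 18·x + 6 (mod f(x))

First multiply in Q[x] without reducing: a · b = 6·x^2. Now divide by f(x) = x^2 - 3·x - 1, eliminating the leading term at each step:
  leading term 6·x^2: subtract (6)·f(x) = 6·x^2 - 18·x - 6, leaving 18·x + 6
The degree is now < 2, so this is the remainder. Hence a · b ≡ 18·x + 6 in Q[x]/(f).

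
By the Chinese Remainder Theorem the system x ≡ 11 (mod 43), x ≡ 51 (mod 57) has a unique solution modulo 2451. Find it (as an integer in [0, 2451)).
The moduli 43, 57 are pairwise coprime, so by the CRT there is a unique solution mod 43·57 = 2451.
Solve by successive substitution. Start with x ≡ 11 (mod 43).
  Combine with x ≡ 51 (mod 57): write x = 11 + 43·t and require 11 + 43·t ≡ 51 (mod 57), i.e. 43·t ≡ 51 − 11 ≡ 40 (mod 57). Since 43^(−1) ≡ 4 (mod 57), t ≡ 4·40 ≡ 46 (mod 57). So x ≡ 11 + 43·46 = 1989 (mod 2451).
Unique solution in [0, 2451): x = 1989.

Final answer: x ≡ 1989 (mod 2451); the representative in [0, 2451) is 1989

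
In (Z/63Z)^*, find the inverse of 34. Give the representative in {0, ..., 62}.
Apply the extended Euclidean algorithm to (63, 34), tracking rows (r, s, t) with s·63 + t·34 = r. Each division r_prev = q·r_cur + r_new produces the new row as (previous row) − q·(current row):
  row A: (63, 1, 0)   [1·63 + 0·34 = 63]
  row B: (34, 0, 1)   [0·63 + 1·34 = 34]
  63 = 1·34 + 29   → row C = row A − 1·row B = (29, 1, −1)   [check: 1·63 − 1·34 = 29]
  34 = 1·29 + 5   → row D = row B − 1·row C = (5, −1, 2)   [check: −1·63 + 2·34 = 5]
  29 = 5·5 + 4   → row E = row C − 5·row D = (4, 6, −11)   [check: 6·63 − 11·34 = 4]
  5 = 1·4 + 1   → row F = row D − 1·row E = (1, −7, 13)   [check: −7·63 + 13·34 = 1]
  4 = 4·1 + 0   → remainder 0, stop. gcd = 1 (last nonzero row F).
The gcd is 1, so 34 is invertible mod 63. The last nonzero row gives −7·63 + 13·34 = 1, so t = 13. So 34^(−1) ≡ 13 (mod 63). Verify: 34 · 13 = 442 ≡ 1 (mod 63). ✓

Final answer: 34^(−1) ≡ 13 (mod 63)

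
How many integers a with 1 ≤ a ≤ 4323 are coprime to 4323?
2600

The number of a ∈ {1, ..., 4323} with gcd(a, 4323) = 1 is by definition Euler's totient φ(4323). φ is multiplicative, with φ(p^e) = p^e − p^(e−1). Factorise 4323 = 3 · 11 · 131. Then
  φ(4323) = (3 − 1) · (11 − 1) · (131 − 1) = 2 · 10 · 130 = 2600.
So there are 2600 such integers.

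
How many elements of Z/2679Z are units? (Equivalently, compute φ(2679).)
An element a ∈ Z/2679Z is a unit iff gcd(a, 2679) = 1, so the number of units is φ(2679). φ is multiplicative, with φ(p^e) = p^e − p^(e−1). Factorise 2679 = 3 · 19 · 47. Then
  φ(2679) = (3 − 1) · (19 − 1) · (47 − 1) = 2 · 18 · 46 = 1656.

Final answer: Z/2679Z has φ(2679) = 1656 units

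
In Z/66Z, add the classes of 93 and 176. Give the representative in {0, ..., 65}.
Reduce the summands first: 93 ≡ 27, 176 ≡ 44 (mod 66), so 93 + 176 ≡ 27 + 44 (mod 66). 27 + 44 = 71; 71 = 1·66 + 5, so (93 + 176) mod 66 = 5.

Final answer: 5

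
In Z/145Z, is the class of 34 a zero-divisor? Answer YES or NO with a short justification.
gcd(34, 145) = 1, so 34 is a unit in Z/145Z (it has a multiplicative inverse). A unit cannot be a zero-divisor: if 34·b ≡ 0 then multiplying both sides by 34^(−1) gives b ≡ 0. So 34 is not a zero-divisor.

Final answer: NO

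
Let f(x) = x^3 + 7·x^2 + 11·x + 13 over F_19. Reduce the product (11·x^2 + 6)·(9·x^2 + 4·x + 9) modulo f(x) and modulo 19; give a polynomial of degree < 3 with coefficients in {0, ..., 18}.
Multiply as integer polynomials: a · b = 99·x^4 + 44·x^3 + 153·x^2 + 24·x + 54. Reducing coefficients mod 19: a · b ≡ 4·x^4 + 6·x^3 + x^2 + 5·x + 16. Now divide by f(x) = x^3 + 7·x^2 + 11·x + 13 in F_19[x], eliminating the leading term at each step:
  leading term 4·x^4: subtract (4·x)·f(x) = 4·x^4 + 9·x^3 + 6·x^2 + 14·x, leaving 16·x^3 + 14·x^2 + 10·x + 16 (coefficients mod 19)
  leading term 16·x^3: subtract (16)·f(x) = 16·x^3 + 17·x^2 + 5·x + 18, leaving 16·x^2 + 5·x + 17 (coefficients mod 19)
The degree is now < 3, so this is the remainder. Hence a · b ≡ 16·x^2 + 5·x + 17 in F_19[x]/(f).

Final answer: a · b ≡ 16·x^2 + 5·x + 17 (mod f(x))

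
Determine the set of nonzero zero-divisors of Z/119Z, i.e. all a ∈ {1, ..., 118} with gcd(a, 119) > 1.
nonzero zero-divisors of Z/119Z = {7, 14, 17, 21, 28, 34, 35, 42, 49, 51, 56, 63, 68, 70, 77, 84, 85, 91, 98, 102, 105, 112}

An element a ∈ Z/119Z (with a ≠ 0) is a zero-divisor iff gcd(a, 119) > 1 (because a is a unit precisely when gcd(a, n) = 1, and in Z/nZ every nonzero, non-unit element is a zero-divisor). Scan a = 1, ..., 118 and keep those with gcd(a, 119) > 1:
  gcd(7, 119) = 7, gcd(14, 119) = 7, gcd(17, 119) = 17, gcd(21, 119) = 7, gcd(28, 119) = 7, gcd(34, 119) = 17, gcd(35, 119) = 7, gcd(42, 119) = 7, gcd(49, 119) = 7, gcd(51, 119) = 17, gcd(56, 119) = 7, gcd(63, 119) = 7, gcd(68, 119) = 17, gcd(70, 119) = 7, gcd(77, 119) = 7, gcd(84, 119) = 7, gcd(85, 119) = 17, gcd(91, 119) = 7, gcd(98, 119) = 7, gcd(102, 119) = 17, gcd(105, 119) = 7, gcd(112, 119) = 7.
All other a ∈ {1, ..., 118} have gcd(a, 119) = 1 and are units. So the nonzero zero-divisors are exactly the 22 values of a appearing in this scan.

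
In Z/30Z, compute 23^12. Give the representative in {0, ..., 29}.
1

Use repeated squaring. Binary(12) = 1100. Walk through the bits of the exponent 12 left-to-right: at each bit after the leading one, square the running value, then multiply by 23 if the bit is 1 (always reducing mod 30):
  bit 1 = 1 (leading): start with 23.
  bit 2 = 1: square 23^2 = 529 ≡ 19; bit is 1, so multiply 19·23 = 437 ≡ 17 (mod 30).
  bit 3 = 0: square 17^2 = 289 ≡ 19 (mod 30).
  bit 4 = 0: square 19^2 = 361 ≡ 1 (mod 30).
Final value: 23^12 ≡ 1 (mod 30).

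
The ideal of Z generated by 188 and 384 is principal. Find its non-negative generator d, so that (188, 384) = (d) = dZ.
In the PID Z, (a, b) is generated by gcd(a, b). Compute gcd(384, 188) with the extended Euclidean algorithm, tracking rows (r, s, t) with s·384 + t·188 = r:
  row A: (384, 1, 0)   [1·384 + 0·188 = 384]
  row B: (188, 0, 1)   [0·384 + 1·188 = 188]
  384 = 2·188 + 8   → row C = row A − 2·row B = (8, 1, −2)   [check: 1·384 − 2·188 = 8]
  188 = 23·8 + 4   → row D = row B − 23·row C = (4, −23, 47)   [check: −23·384 + 47·188 = 4]
  8 = 2·4 + 0   → remainder 0, stop. gcd = 4 (last nonzero row D).
So gcd(188, 384) = 4, with Bézout identity −23·384 + 47·188 = 4. Containment (⊇): the Bézout identity exhibits 4 as an element of (188, 384), giving (4) ⊆ (188, 384). Containment (⊆): since 4 | 188 and 4 | 384 (188 = 4·47, 384 = 4·96), every Z-linear combination of 188 and 384 is divisible by 4, so (188, 384) ⊆ (4). Therefore (188, 384) = (4), d = 4.

Final answer: (188, 384) = (4); d = 4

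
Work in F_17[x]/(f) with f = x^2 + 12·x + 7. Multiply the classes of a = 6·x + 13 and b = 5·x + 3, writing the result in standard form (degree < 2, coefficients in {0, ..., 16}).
a · b ≡ 12·x + 16 (mod f(x))

Multiply as integer polynomials: a · b = 30·x^2 + 83·x + 39. Reducing coefficients mod 17: a · b ≡ 13·x^2 + 15·x + 5. Now divide by f(x) = x^2 + 12·x + 7 in F_17[x], eliminating the leading term at each step:
  leading term 13·x^2: subtract (13)·f(x) = 13·x^2 + 3·x + 6, leaving 12·x + 16 (coefficients mod 17)
The degree is now < 2, so this is the remainder. Hence a · b ≡ 12·x + 16 in F_17[x]/(f).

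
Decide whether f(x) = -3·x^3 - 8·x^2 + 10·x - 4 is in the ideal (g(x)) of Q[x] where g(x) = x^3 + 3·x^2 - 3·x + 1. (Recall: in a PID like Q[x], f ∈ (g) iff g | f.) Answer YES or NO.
In Q[x] the ideal (g) consists of all multiples of g, so f ∈ (g) iff g | f, i.e. iff the remainder of f on division by g is 0. Divide f by g (g is monic, so eliminate the leading term of the running remainder at each step):
  leading term -3·x^3: subtract (-3)·g(x) = -3·x^3 - 9·x^2 + 9·x - 3, leaving x^2 + x - 1
The remainder r(x) = x^2 + x - 1 ≠ 0 (and deg r < deg g), so g ∤ f, i.e. f ∉ (g).

Final answer: NO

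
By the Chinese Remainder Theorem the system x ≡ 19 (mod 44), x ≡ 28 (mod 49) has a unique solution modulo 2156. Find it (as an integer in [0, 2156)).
x ≡ 371 (mod 2156); the representative in [0, 2156) is 371

The moduli 44, 49 are pairwise coprime, so by the CRT there is a unique solution mod 44·49 = 2156.
Solve by successive substitution. Start with x ≡ 19 (mod 44).
  Combine with x ≡ 28 (mod 49): write x = 19 + 44·t and require 19 + 44·t ≡ 28 (mod 49), i.e. 44·t ≡ 28 − 19 ≡ 9 (mod 49). Since 44^(−1) ≡ 39 (mod 49), t ≡ 39·9 ≡ 8 (mod 49). So x ≡ 19 + 44·8 = 371 (mod 2156).
Unique solution in [0, 2156): x = 371.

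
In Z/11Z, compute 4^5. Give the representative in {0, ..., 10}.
1

Use repeated squaring. Binary(5) = 101. Walk through the bits of the exponent 5 left-to-right: at each bit after the leading one, square the running value, then multiply by 4 if the bit is 1 (always reducing mod 11):
  bit 1 = 1 (leading): start with 4.
  bit 2 = 0: square 4^2 = 16 ≡ 5 (mod 11).
  bit 3 = 1: square 5^2 = 25 ≡ 3; bit is 1, so multiply 3·4 = 12 ≡ 1 (mod 11).
Final value: 4^5 ≡ 1 (mod 11).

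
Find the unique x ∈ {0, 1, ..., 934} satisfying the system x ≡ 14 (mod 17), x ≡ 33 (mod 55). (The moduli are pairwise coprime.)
x ≡ 473 (mod 935); the representative in [0, 935) is 473

The moduli 17, 55 are pairwise coprime, so by the CRT there is a unique solution mod 17·55 = 935.
Solve by successive substitution. Start with x ≡ 14 (mod 17).
  Combine with x ≡ 33 (mod 55): write x = 14 + 17·t and require 14 + 17·t ≡ 33 (mod 55), i.e. 17·t ≡ 33 − 14 ≡ 19 (mod 55). Since 17^(−1) ≡ 13 (mod 55), t ≡ 13·19 ≡ 27 (mod 55). So x ≡ 14 + 17·27 = 473 (mod 935).
Unique solution in [0, 935): x = 473.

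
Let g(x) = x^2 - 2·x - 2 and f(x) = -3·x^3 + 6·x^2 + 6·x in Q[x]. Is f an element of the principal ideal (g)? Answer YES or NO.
YES

In Q[x] the ideal (g) consists of all multiples of g, so f ∈ (g) iff g | f, i.e. iff the remainder of f on division by g is 0. Divide f by g (g is monic, so eliminate the leading term of the running remainder at each step):
  leading term -3·x^3: subtract (-3·x)·g(x) = -3·x^3 + 6·x^2 + 6·x, leaving 0
The remainder is 0, so f(x) = g(x) · h(x) with h(x) = -3·x. Hence g | f, i.e. f ∈ (g).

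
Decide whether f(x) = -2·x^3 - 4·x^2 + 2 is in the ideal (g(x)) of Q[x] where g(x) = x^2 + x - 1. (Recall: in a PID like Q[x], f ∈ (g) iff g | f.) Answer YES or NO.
YES

In Q[x] the ideal (g) consists of all multiples of g, so f ∈ (g) iff g | f, i.e. iff the remainder of f on division by g is 0. Divide f by g (g is monic, so eliminate the leading term of the running remainder at each step):
  leading term -2·x^3: subtract (-2·x)·g(x) = -2·x^3 - 2·x^2 + 2·x, leaving -2·x^2 - 2·x + 2
  leading term -2·x^2: subtract (-2)·g(x) = -2·x^2 - 2·x + 2, leaving 0
The remainder is 0, so f(x) = g(x) · h(x) with h(x) = -2·x - 2. Hence g | f, i.e. f ∈ (g).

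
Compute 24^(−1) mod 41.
24^(−1) ≡ 12 (mod 41)

Apply the extended Euclidean algorithm to (41, 24), tracking rows (r, s, t) with s·41 + t·24 = r. Each division r_prev = q·r_cur + r_new produces the new row as (previous row) − q·(current row):
  row A: (41, 1, 0)   [1·41 + 0·24 = 41]
  row B: (24, 0, 1)   [0·41 + 1·24 = 24]
  41 = 1·24 + 17   → row C = row A − 1·row B = (17, 1, −1)   [check: 1·41 − 1·24 = 17]
  24 = 1·17 + 7   → row D = row B − 1·row C = (7, −1, 2)   [check: −1·41 + 2·24 = 7]
  17 = 2·7 + 3   → row E = row C − 2·row D = (3, 3, −5)   [check: 3·41 − 5·24 = 3]
  7 = 2·3 + 1   → row F = row D − 2·row E = (1, −7, 12)   [check: −7·41 + 12·24 = 1]
  3 = 3·1 + 0   → remainder 0, stop. gcd = 1 (last nonzero row F).
The gcd is 1, so 24 is invertible mod 41. The last nonzero row gives −7·41 + 12·24 = 1, so t = 12. So 24^(−1) ≡ 12 (mod 41). Verify: 24 · 12 = 288 ≡ 1 (mod 41). ✓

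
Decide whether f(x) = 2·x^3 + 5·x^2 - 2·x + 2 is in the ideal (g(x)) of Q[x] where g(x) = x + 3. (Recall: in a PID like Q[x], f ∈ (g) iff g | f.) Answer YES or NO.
NO

In Q[x] the ideal (g) consists of all multiples of g, so f ∈ (g) iff g | f, i.e. iff the remainder of f on division by g is 0. Divide f by g (g is monic, so eliminate the leading term of the running remainder at each step):
  leading term 2·x^3: subtract (2·x^2)·g(x) = 2·x^3 + 6·x^2, leaving -x^2 - 2·x + 2
  leading term -x^2: subtract (-x)·g(x) = -x^2 - 3·x, leaving x + 2
  leading term x: subtract (1)·g(x) = x + 3, leaving -1
The remainder r(x) = -1 ≠ 0 (and deg r < deg g), so g ∤ f, i.e. f ∉ (g).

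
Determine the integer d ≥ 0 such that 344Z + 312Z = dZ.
(344, 312) = (8); d = 8

In the PID Z, (a, b) is generated by gcd(a, b). Compute gcd(344, 312) with the extended Euclidean algorithm, tracking rows (r, s, t) with s·344 + t·312 = r:
  row A: (344, 1, 0)   [1·344 + 0·312 = 344]
  row B: (312, 0, 1)   [0·344 + 1·312 = 312]
  344 = 1·312 + 32   → row C = row A − 1·row B = (32, 1, −1)   [check: 1·344 − 1·312 = 32]
  312 = 9·32 + 24   → row D = row B − 9·row C = (24, −9, 10)   [check: −9·344 + 10·312 = 24]
  32 = 1·24 + 8   → row E = row C − 1·row D = (8, 10, −11)   [check: 10·344 − 11·312 = 8]
  24 = 3·8 + 0   → remainder 0, stop. gcd = 8 (last nonzero row E).
So gcd(344, 312) = 8, with Bézout identity 10·344 − 11·312 = 8. Containment (⊇): the Bézout identity exhibits 8 as an element of (344, 312), giving (8) ⊆ (344, 312). Containment (⊆): since 8 | 344 and 8 | 312 (344 = 8·43, 312 = 8·39), every Z-linear combination of 344 and 312 is divisible by 8, so (344, 312) ⊆ (8). Therefore (344, 312) = (8), d = 8.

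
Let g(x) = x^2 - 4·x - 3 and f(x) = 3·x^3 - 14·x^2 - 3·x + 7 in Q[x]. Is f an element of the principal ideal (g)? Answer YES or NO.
NO

In Q[x] the ideal (g) consists of all multiples of g, so f ∈ (g) iff g | f, i.e. iff the remainder of f on division by g is 0. Divide f by g (g is monic, so eliminate the leading term of the running remainder at each step):
  leading term 3·x^3: subtract (3·x)·g(x) = 3·x^3 - 12·x^2 - 9·x, leaving -2·x^2 + 6·x + 7
  leading term -2·x^2: subtract (-2)·g(x) = -2·x^2 + 8·x + 6, leaving 1 - 2·x
The remainder r(x) = 1 - 2·x ≠ 0 (and deg r < deg g), so g ∤ f, i.e. f ∉ (g).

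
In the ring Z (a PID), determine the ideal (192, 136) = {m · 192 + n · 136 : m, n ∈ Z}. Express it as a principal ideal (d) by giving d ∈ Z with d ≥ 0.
In the PID Z, (a, b) is generated by gcd(a, b). Compute gcd(192, 136) with the extended Euclidean algorithm, tracking rows (r, s, t) with s·192 + t·136 = r:
  row A: (192, 1, 0)   [1·192 + 0·136 = 192]
  row B: (136, 0, 1)   [0·192 + 1·136 = 136]
  192 = 1·136 + 56   → row C = row A − 1·row B = (56, 1, −1)   [check: 1·192 − 1·136 = 56]
  136 = 2·56 + 24   → row D = row B − 2·row C = (24, −2, 3)   [check: −2·192 + 3·136 = 24]
  56 = 2·24 + 8   → row E = row C − 2·row D = (8, 5, −7)   [check: 5·192 − 7·136 = 8]
  24 = 3·8 + 0   → remainder 0, stop. gcd = 8 (last nonzero row E).
So gcd(192, 136) = 8, with Bézout identity 5·192 − 7·136 = 8. Containment (⊇): the Bézout identity exhibits 8 as an element of (192, 136), giving (8) ⊆ (192, 136). Containment (⊆): since 8 | 192 and 8 | 136 (192 = 8·24, 136 = 8·17), every Z-linear combination of 192 and 136 is divisible by 8, so (192, 136) ⊆ (8). Therefore (192, 136) = (8), d = 8.

Final answer: (192, 136) = (8); d = 8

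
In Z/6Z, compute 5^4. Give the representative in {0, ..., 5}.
Use repeated squaring. Binary(4) = 100. Walk through the bits of the exponent 4 left-to-right: at each bit after the leading one, square the running value, then multiply by 5 if the bit is 1 (always reducing mod 6):
  bit 1 = 1 (leading): start with 5.
  bit 2 = 0: square 5^2 = 25 ≡ 1 (mod 6).
  bit 3 = 0: square 1^2 = 1 (mod 6).
Final value: 5^4 ≡ 1 (mod 6).

Final answer: 1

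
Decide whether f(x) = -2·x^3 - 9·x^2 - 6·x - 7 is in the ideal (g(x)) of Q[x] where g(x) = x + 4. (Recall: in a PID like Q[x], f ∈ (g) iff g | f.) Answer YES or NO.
NO

In Q[x] the ideal (g) consists of all multiples of g, so f ∈ (g) iff g | f, i.e. iff the remainder of f on division by g is 0. Divide f by g (g is monic, so eliminate the leading term of the running remainder at each step):
  leading term -2·x^3: subtract (-2·x^2)·g(x) = -2·x^3 - 8·x^2, leaving -x^2 - 6·x - 7
  leading term -x^2: subtract (-x)·g(x) = -x^2 - 4·x, leaving -2·x - 7
  leading term -2·x: subtract (-2)·g(x) = -2·x - 8, leaving 1
The remainder r(x) = 1 ≠ 0 (and deg r < deg g), so g ∤ f, i.e. f ∉ (g).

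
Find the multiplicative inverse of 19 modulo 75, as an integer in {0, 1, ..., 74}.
19^(−1) ≡ 4 (mod 75)

Apply the extended Euclidean algorithm to (75, 19), tracking rows (r, s, t) with s·75 + t·19 = r. Each division r_prev = q·r_cur + r_new produces the new row as (previous row) − q·(current row):
  row A: (75, 1, 0)   [1·75 + 0·19 = 75]
  row B: (19, 0, 1)   [0·75 + 1·19 = 19]
  75 = 3·19 + 18   → row C = row A − 3·row B = (18, 1, −3)   [check: 1·75 − 3·19 = 18]
  19 = 1·18 + 1   → row D = row B − 1·row C = (1, −1, 4)   [check: −1·75 + 4·19 = 1]
  18 = 18·1 + 0   → remainder 0, stop. gcd = 1 (last nonzero row D).
The gcd is 1, so 19 is invertible mod 75. The last nonzero row gives −1·75 + 4·19 = 1, so t = 4. So 19^(−1) ≡ 4 (mod 75). Verify: 19 · 4 = 76 ≡ 1 (mod 75). ✓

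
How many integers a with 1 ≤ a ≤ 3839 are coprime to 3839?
The number of a ∈ {1, ..., 3839} with gcd(a, 3839) = 1 is by definition Euler's totient φ(3839). φ is multiplicative, with φ(p^e) = p^e − p^(e−1). Factorise 3839 = 11 · 349. Then
  φ(3839) = (11 − 1) · (349 − 1) = 10 · 348 = 3480.
So there are 3480 such integers.

Final answer: 3480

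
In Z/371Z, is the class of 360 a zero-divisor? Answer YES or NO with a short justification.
NO

gcd(360, 371) = 1, so 360 is a unit in Z/371Z (it has a multiplicative inverse). A unit cannot be a zero-divisor: if 360·b ≡ 0 then multiplying both sides by 360^(−1) gives b ≡ 0. So 360 is not a zero-divisor.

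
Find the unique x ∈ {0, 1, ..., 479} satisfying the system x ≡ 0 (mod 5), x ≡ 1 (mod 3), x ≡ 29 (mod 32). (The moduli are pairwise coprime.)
The moduli 5, 3, 32 are pairwise coprime, so by the CRT there is a unique solution mod 5·3·32 = 480.
Solve by successive substitution. Start with x ≡ 0 (mod 5).
  Combine with x ≡ 1 (mod 3): write x = 5·t and require 5·t ≡ 1 (mod 3). Since 5^(−1) ≡ 2 (mod 3) (5 ≡ 2 (mod 3)), t ≡ 2·1 ≡ 2 (mod 3). So x ≡ 5·2 = 10 (mod 15).
  Combine with x ≡ 29 (mod 32): write x = 10 + 15·t and require 10 + 15·t ≡ 29 (mod 32), i.e. 15·t ≡ 29 − 10 ≡ 19 (mod 32). Since 15^(−1) ≡ 15 (mod 32), t ≡ 15·19 ≡ 29 (mod 32). So x ≡ 10 + 15·29 = 445 (mod 480).
Unique solution in [0, 480): x = 445.

Final answer: x ≡ 445 (mod 480); the representative in [0, 480) is 445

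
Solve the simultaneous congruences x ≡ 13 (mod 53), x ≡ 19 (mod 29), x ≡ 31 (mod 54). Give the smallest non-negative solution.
x ≡ 53437 (mod 82998); the representative in [0, 82998) is 53437

The moduli 53, 29, 54 are pairwise coprime, so by the CRT there is a unique solution mod 53·29·54 = 82998.
Solve by successive substitution. Start with x ≡ 13 (mod 53).
  Combine with x ≡ 19 (mod 29): write x = 13 + 53·t and require 13 + 53·t ≡ 19 (mod 29), i.e. 53·t ≡ 19 − 13 ≡ 6 (mod 29). Since 53^(−1) ≡ 23 (mod 29) (53 ≡ 24 (mod 29)), t ≡ 23·6 ≡ 22 (mod 29). So x ≡ 13 + 53·22 = 1179 (mod 1537).
  Combine with x ≡ 31 (mod 54): write x = 1179 + 1537·t and require 1179 + 1537·t ≡ 31 (mod 54), i.e. 1537·t ≡ 31 − 1179 ≡ 40 (mod 54). Since 1537^(−1) ≡ 13 (mod 54) (1537 ≡ 25 (mod 54)), t ≡ 13·40 ≡ 34 (mod 54). So x ≡ 1179 + 1537·34 = 53437 (mod 82998).
Unique solution in [0, 82998): x = 53437.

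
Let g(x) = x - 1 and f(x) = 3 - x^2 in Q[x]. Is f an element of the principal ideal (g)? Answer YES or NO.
In Q[x] the ideal (g) consists of all multiples of g, so f ∈ (g) iff g | f, i.e. iff the remainder of f on division by g is 0. Divide f by g (g is monic, so eliminate the leading term of the running remainder at each step):
  leading term -x^2: subtract (-x)·g(x) = -x^2 + x, leaving 3 - x
  leading term -x: subtract (-1)·g(x) = 1 - x, leaving 2
The remainder r(x) = 2 ≠ 0 (and deg r < deg g), so g ∤ f, i.e. f ∉ (g).

Final answer: NO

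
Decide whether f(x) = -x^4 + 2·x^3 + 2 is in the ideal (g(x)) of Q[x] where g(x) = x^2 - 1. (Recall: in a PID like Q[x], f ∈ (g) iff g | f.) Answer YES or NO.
In Q[x] the ideal (g) consists of all multiples of g, so f ∈ (g) iff g | f, i.e. iff the remainder of f on division by g is 0. Divide f by g (g is monic, so eliminate the leading term of the running remainder at each step):
  leading term -x^4: subtract (-x^2)·g(x) = -x^4 + x^2, leaving 2·x^3 - x^2 + 2
  leading term 2·x^3: subtract (2·x)·g(x) = 2·x^3 - 2·x, leaving -x^2 + 2·x + 2
  leading term -x^2: subtract (-1)·g(x) = 1 - x^2, leaving 2·x + 1
The remainder r(x) = 2·x + 1 ≠ 0 (and deg r < deg g), so g ∤ f, i.e. f ∉ (g).

Final answer: NO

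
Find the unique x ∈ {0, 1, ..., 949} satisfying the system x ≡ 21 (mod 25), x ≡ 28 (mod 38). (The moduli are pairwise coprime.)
The moduli 25, 38 are pairwise coprime, so by the CRT there is a unique solution mod 25·38 = 950.
Solve by successive substitution. Start with x ≡ 21 (mod 25).
  Combine with x ≡ 28 (mod 38): write x = 21 + 25·t and require 21 + 25·t ≡ 28 (mod 38), i.e. 25·t ≡ 28 − 21 ≡ 7 (mod 38). Since 25^(−1) ≡ 35 (mod 38), t ≡ 35·7 ≡ 17 (mod 38). So x ≡ 21 + 25·17 = 446 (mod 950).
Unique solution in [0, 950): x = 446.

Final answer: x ≡ 446 (mod 950); the representative in [0, 950) is 446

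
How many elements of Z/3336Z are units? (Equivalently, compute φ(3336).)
An element a ∈ Z/3336Z is a unit iff gcd(a, 3336) = 1, so the number of units is φ(3336). φ is multiplicative, with φ(p^e) = p^e − p^(e−1). Factorise 3336 = 2^3 · 3 · 139. Then
  φ(3336) = (2^3 − 2^2) · (3 − 1) · (139 − 1) = 4 · 2 · 138 = 1104.

Final answer: Z/3336Z has φ(3336) = 1104 units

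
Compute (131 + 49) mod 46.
42

Reduce the summands first: 131 ≡ 39, 49 ≡ 3 (mod 46), so 131 + 49 ≡ 39 + 3 (mod 46). 39 + 3 = 42; 42 = 0·46 + 42, so (131 + 49) mod 46 = 42.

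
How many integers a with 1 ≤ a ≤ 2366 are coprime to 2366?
936

The number of a ∈ {1, ..., 2366} with gcd(a, 2366) = 1 is by definition Euler's totient φ(2366). φ is multiplicative, with φ(p^e) = p^e − p^(e−1). Factorise 2366 = 2 · 7 · 13^2. Then
  φ(2366) = (2 − 1) · (7 − 1) · (13^2 − 13^1) = 1 · 6 · 156 = 936.
So there are 936 such integers.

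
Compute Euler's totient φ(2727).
φ is multiplicative, with φ(p^e) = p^e − p^(e−1). Factorise 2727 = 3^3 · 101. Then
  φ(2727) = (3^3 − 3^2) · (101 − 1) = 18 · 100 = 1800.

Final answer: φ(2727) = 1800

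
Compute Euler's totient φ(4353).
φ(4353) = 2900

φ is multiplicative, with φ(p^e) = p^e − p^(e−1). Factorise 4353 = 3 · 1451. Then
  φ(4353) = (3 − 1) · (1451 − 1) = 2 · 1450 = 2900.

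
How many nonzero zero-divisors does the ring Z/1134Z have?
Z/1134Z has 809 nonzero zero-divisors

In Z/1134Z each nonzero element is either a unit (gcd with 1134 is 1) or a zero-divisor (gcd > 1). The number of units is φ(1134): factorise 1134 = 2 · 3^4 · 7, so φ(1134) = (2 − 1) · (3^4 − 3^3) · (7 − 1) = 1 · 54 · 6 = 324. The nonzero elements number 1134 − 1 = 1133. Hence the nonzero zero-divisors number 1133 − 324 = 809.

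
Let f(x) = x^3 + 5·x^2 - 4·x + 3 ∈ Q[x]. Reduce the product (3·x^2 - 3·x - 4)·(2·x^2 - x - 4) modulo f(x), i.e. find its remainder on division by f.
First multiply in Q[x] without reducing: a · b = 6·x^4 - 9·x^3 - 17·x^2 + 16·x + 16. Now divide by f(x) = x^3 + 5·x^2 - 4·x + 3, eliminating the leading term at each step:
  leading term 6·x^4: subtract (6·x)·f(x) = 6·x^4 + 30·x^3 - 24·x^2 + 18·x, leaving -39·x^3 + 7·x^2 - 2·x + 16
  leading term -39·x^3: subtract (-39)·f(x) = -39·x^3 - 195·x^2 + 156·x - 117, leaving 202·x^2 - 158·x + 133
The degree is now < 3, so this is the remainder. Hence a · b ≡ 202·x^2 - 158·x + 133 in Q[x]/(f).

Final answer: a · b ≡ 202·x^2 - 158·x + 133 (mod f(x))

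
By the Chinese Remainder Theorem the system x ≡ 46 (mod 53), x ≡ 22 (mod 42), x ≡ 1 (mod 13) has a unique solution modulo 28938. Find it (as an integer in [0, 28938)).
x ≡ 28666 (mod 28938); the representative in [0, 28938) is 28666

The moduli 53, 42, 13 are pairwise coprime, so by the CRT there is a unique solution mod 53·42·13 = 28938.
Solve by successive substitution. Start with x ≡ 46 (mod 53).
  Combine with x ≡ 22 (mod 42): write x = 46 + 53·t and require 46 + 53·t ≡ 22 (mod 42), i.e. 53·t ≡ 22 − 46 ≡ 18 (mod 42). Since 53^(−1) ≡ 23 (mod 42) (53 ≡ 11 (mod 42)), t ≡ 23·18 ≡ 36 (mod 42). So x ≡ 46 + 53·36 = 1954 (mod 2226).
  Combine with x ≡ 1 (mod 13): write x = 1954 + 2226·t and require 1954 + 2226·t ≡ 1 (mod 13), i.e. 2226·t ≡ 1 − 1954 ≡ 10 (mod 13). Since 2226^(−1) ≡ 9 (mod 13) (2226 ≡ 3 (mod 13)), t ≡ 9·10 ≡ 12 (mod 13). So x ≡ 1954 + 2226·12 = 28666 (mod 28938).
Unique solution in [0, 28938): x = 28666.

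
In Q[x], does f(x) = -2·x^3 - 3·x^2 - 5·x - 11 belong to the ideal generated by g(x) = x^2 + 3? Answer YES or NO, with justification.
NO

In Q[x] the ideal (g) consists of all multiples of g, so f ∈ (g) iff g | f, i.e. iff the remainder of f on division by g is 0. Divide f by g (g is monic, so eliminate the leading term of the running remainder at each step):
  leading term -2·x^3: subtract (-2·x)·g(x) = -2·x^3 - 6·x, leaving -3·x^2 + x - 11
  leading term -3·x^2: subtract (-3)·g(x) = -3·x^2 - 9, leaving x - 2
The remainder r(x) = x - 2 ≠ 0 (and deg r < deg g), so g ∤ f, i.e. f ∉ (g).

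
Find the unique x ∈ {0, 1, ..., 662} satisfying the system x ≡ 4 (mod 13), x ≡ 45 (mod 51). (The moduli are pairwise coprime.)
x ≡ 147 (mod 663); the representative in [0, 663) is 147

The moduli 13, 51 are pairwise coprime, so by the CRT there is a unique solution mod 13·51 = 663.
Solve by successive substitution. Start with x ≡ 4 (mod 13).
  Combine with x ≡ 45 (mod 51): write x = 4 + 13·t and require 4 + 13·t ≡ 45 (mod 51), i.e. 13·t ≡ 45 − 4 ≡ 41 (mod 51). Since 13^(−1) ≡ 4 (mod 51), t ≡ 4·41 ≡ 11 (mod 51). So x ≡ 4 + 13·11 = 147 (mod 663).
Unique solution in [0, 663): x = 147.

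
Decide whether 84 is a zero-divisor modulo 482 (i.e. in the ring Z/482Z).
gcd(84, 482) = 2 > 1, so 84 is not a unit in Z/482Z. In Z/nZ every nonzero non-unit is a zero-divisor: explicitly, take b = 482/gcd = 241 ≠ 0 (mod 482); then 84·241 = 20244 = 42·482, i.e. 84·241 ≡ 0 (mod 482). So 84 is a zero-divisor.

Final answer: YES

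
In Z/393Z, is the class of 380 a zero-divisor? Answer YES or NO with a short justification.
gcd(380, 393) = 1, so 380 is a unit in Z/393Z (it has a multiplicative inverse). A unit cannot be a zero-divisor: if 380·b ≡ 0 then multiplying both sides by 380^(−1) gives b ≡ 0. So 380 is not a zero-divisor.

Final answer: NO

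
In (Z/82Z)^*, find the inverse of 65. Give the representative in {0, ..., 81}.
65^(−1) ≡ 53 (mod 82)

Apply the extended Euclidean algorithm to (82, 65), tracking rows (r, s, t) with s·82 + t·65 = r. Each division r_prev = q·r_cur + r_new produces the new row as (previous row) − q·(current row):
  row A: (82, 1, 0)   [1·82 + 0·65 = 82]
  row B: (65, 0, 1)   [0·82 + 1·65 = 65]
  82 = 1·65 + 17   → row C = row A − 1·row B = (17, 1, −1)   [check: 1·82 − 1·65 = 17]
  65 = 3·17 + 14   → row D = row B − 3·row C = (14, −3, 4)   [check: −3·82 + 4·65 = 14]
  17 = 1·14 + 3   → row E = row C − 1·row D = (3, 4, −5)   [check: 4·82 − 5·65 = 3]
  14 = 4·3 + 2   → row F = row D − 4·row E = (2, −19, 24)   [check: −19·82 + 24·65 = 2]
  3 = 1·2 + 1   → row G = row E − 1·row F = (1, 23, −29)   [check: 23·82 − 29·65 = 1]
  2 = 2·1 + 0   → remainder 0, stop. gcd = 1 (last nonzero row G).
The gcd is 1, so 65 is invertible mod 82. The last nonzero row gives 23·82 − 29·65 = 1, so t = −29. So 65^(−1) ≡ −29 ≡ 53 (mod 82). Verify: 65 · 53 = 3445 ≡ 1 (mod 82). ✓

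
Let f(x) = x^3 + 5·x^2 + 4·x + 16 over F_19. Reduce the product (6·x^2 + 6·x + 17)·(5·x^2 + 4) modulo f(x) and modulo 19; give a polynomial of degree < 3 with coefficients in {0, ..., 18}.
a · b ≡ 5·x + 12 (mod f(x))

Multiply as integer polynomials: a · b = 30·x^4 + 30·x^3 + 109·x^2 + 24·x + 68. Reducing coefficients mod 19: a · b ≡ 11·x^4 + 11·x^3 + 14·x^2 + 5·x + 11. Now divide by f(x) = x^3 + 5·x^2 + 4·x + 16 in F_19[x], eliminating the leading term at each step:
  leading term 11·x^4: subtract (11·x)·f(x) = 11·x^4 + 17·x^3 + 6·x^2 + 5·x, leaving 13·x^3 + 8·x^2 + 11 (coefficients mod 19)
  leading term 13·x^3: subtract (13)·f(x) = 13·x^3 + 8·x^2 + 14·x + 18, leaving 5·x + 12 (coefficients mod 19)
The degree is now < 3, so this is the remainder. Hence a · b ≡ 5·x + 12 in F_19[x]/(f).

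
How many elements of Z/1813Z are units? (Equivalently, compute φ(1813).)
Z/1813Z has φ(1813) = 1512 units

An element a ∈ Z/1813Z is a unit iff gcd(a, 1813) = 1, so the number of units is φ(1813). φ is multiplicative, with φ(p^e) = p^e − p^(e−1). Factorise 1813 = 7^2 · 37. Then
  φ(1813) = (7^2 − 7^1) · (37 − 1) = 42 · 36 = 1512.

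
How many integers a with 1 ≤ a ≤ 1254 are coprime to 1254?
The number of a ∈ {1, ..., 1254} with gcd(a, 1254) = 1 is by definition Euler's totient φ(1254). φ is multiplicative, with φ(p^e) = p^e − p^(e−1). Factorise 1254 = 2 · 3 · 11 · 19. Then
  φ(1254) = (2 − 1) · (3 − 1) · (11 − 1) · (19 − 1) = 1 · 2 · 10 · 18 = 360.
So there are 360 such integers.

Final answer: 360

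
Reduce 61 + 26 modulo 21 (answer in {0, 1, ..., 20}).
3

Reduce the summands first: 61 ≡ 19, 26 ≡ 5 (mod 21), so 61 + 26 ≡ 19 + 5 (mod 21). 19 + 5 = 24; 24 = 1·21 + 3, so (61 + 26) mod 21 = 3.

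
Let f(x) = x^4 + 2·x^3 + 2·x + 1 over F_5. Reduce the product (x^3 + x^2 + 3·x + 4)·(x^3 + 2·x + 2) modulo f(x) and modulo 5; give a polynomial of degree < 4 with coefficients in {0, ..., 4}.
Multiply as integer polynomials: a · b = x^6 + x^5 + 5·x^4 + 8·x^3 + 8·x^2 + 14·x + 8. Reducing coefficients mod 5: a · b ≡ x^6 + x^5 + 3·x^3 + 3·x^2 + 4·x + 3. Now divide by f(x) = x^4 + 2·x^3 + 2·x + 1 in F_5[x], eliminating the leading term at each step:
  leading term x^6: subtract (x^2)·f(x) = x^6 + 2·x^5 + 2·x^3 + x^2, leaving 4·x^5 + x^3 + 2·x^2 + 4·x + 3 (coefficients mod 5)
  leading term 4·x^5: subtract (4·x)·f(x) = 4·x^5 + 3·x^4 + 3·x^2 + 4·x, leaving 2·x^4 + x^3 + 4·x^2 + 3 (coefficients mod 5)
  leading term 2·x^4: subtract (2)·f(x) = 2·x^4 + 4·x^3 + 4·x + 2, leaving 2·x^3 + 4·x^2 + x + 1 (coefficients mod 5)
The degree is now < 4, so this is the remainder. Hence a · b ≡ 2·x^3 + 4·x^2 + x + 1 in F_5[x]/(f).

Final answer: a · b ≡ 2·x^3 + 4·x^2 + x + 1 (mod f(x))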